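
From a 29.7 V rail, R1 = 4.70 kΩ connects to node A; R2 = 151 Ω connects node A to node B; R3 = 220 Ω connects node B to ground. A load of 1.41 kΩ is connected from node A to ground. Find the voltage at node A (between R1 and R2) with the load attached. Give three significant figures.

V ≈ 1.75 V

Below node A the series string R2+R3 = 371.0 Ω sits in parallel with the 1410 Ω load: 293.7 Ω.
V_A = 29.7 × 293.7/(4700 + 293.7) = 1.75 V.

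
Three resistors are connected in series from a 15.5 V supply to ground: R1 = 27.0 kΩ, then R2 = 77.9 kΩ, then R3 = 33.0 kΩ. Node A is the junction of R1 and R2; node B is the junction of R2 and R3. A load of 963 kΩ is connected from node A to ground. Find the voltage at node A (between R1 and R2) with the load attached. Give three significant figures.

Below node A the series string R2+R3 = 110.9 kΩ sits in parallel with the 963 kΩ load: 99.45 kΩ.
V_A = 15.5 × 99.45/(27.0 + 99.45) = 12.2 V.

V ≈ 12.2 V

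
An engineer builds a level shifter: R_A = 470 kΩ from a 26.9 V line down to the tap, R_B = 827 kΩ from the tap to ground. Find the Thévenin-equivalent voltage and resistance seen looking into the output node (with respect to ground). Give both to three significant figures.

V_th = 17.2 V, R_th = 300 kΩ

V_th is the open-circuit tap voltage: 26.9 × 827/(470 + 827) = 17.2 V.
With the supply zeroed, R_A and R_B appear in parallel from the tap: R_th = R_A‖R_B = (470 × 827)/1297 = 300 kΩ.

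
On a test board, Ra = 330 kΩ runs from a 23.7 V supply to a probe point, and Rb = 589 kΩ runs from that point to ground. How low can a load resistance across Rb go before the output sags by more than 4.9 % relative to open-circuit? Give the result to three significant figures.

Output resistance R_th = Ra‖Rb = (330 × 589)/919.0 = 211.5 kΩ.
The fractional drop is R_th/(R_th + R_L); requiring this ≤ 0.0490 gives R_L ≥ R_th(1/0.0490 − 1) = 211.5 × 19.41 = 4.10 MΩ.

R_L(min) ≈ 4.10 MΩ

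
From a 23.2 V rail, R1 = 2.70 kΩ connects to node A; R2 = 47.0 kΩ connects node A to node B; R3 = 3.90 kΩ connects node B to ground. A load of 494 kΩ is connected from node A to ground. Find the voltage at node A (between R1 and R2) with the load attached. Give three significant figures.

Below node A the series string R2+R3 = 50.90 kΩ sits in parallel with the 494 kΩ load: 46.15 kΩ.
V_A = 23.2 × 46.15/(2.70 + 46.15) = 21.9 V.

V ≈ 21.9 V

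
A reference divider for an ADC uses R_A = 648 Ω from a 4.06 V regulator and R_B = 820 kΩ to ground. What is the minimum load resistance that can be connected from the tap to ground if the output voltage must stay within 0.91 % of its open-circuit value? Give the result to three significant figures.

R_L(min) ≈ 70.5 kΩ

Output resistance R_th = R_A‖R_B = (648 × 820000)/820600 = 647.5 Ω.
The fractional drop is R_th/(R_th + R_L); requiring this ≤ 0.00910 gives R_L ≥ R_th(1/0.00910 − 1) = 647.5 × 108.9 = 70.5 kΩ.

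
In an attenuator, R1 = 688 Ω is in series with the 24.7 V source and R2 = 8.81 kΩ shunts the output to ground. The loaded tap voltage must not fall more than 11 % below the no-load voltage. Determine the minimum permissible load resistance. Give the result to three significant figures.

Output resistance R_th = R1‖R2 = (688 × 8810)/9498 = 638.2 Ω.
The fractional drop is R_th/(R_th + R_L); requiring this ≤ 0.110 gives R_L ≥ R_th(1/0.110 − 1) = 638.2 × 8.091 = 5.16 kΩ.

R_L(min) ≈ 5.16 kΩ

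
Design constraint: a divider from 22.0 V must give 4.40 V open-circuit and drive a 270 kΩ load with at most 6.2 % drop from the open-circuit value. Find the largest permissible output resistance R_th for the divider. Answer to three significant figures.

R_th ≤ 17.8 kΩ

Loading drop = R_th/(R_th + R_L) ≤ 0.0620, so R_th ≤ R_L · ε/(1−ε) = 270 kΩ × 0.0620/0.9380 = 17.8 kΩ.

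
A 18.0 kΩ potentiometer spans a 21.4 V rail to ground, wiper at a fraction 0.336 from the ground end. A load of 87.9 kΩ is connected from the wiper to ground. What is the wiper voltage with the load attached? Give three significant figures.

V ≈ 6.88 V

The wiper splits the pot into (1−α)R = 11.95 kΩ above and αR = 6.048 kΩ below.
Lower section ‖ load = 5.659 kΩ.
V_wiper = 21.4 × 5.659/(11.95 + 5.659) = 6.88 V.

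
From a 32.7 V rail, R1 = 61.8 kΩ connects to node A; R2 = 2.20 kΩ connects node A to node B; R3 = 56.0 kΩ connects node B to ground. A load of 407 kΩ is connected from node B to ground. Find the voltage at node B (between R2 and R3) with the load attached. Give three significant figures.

At node B, R3 is in parallel with the load: R3‖R_L = 49.23 kΩ.
Below node A the resistance is R2 + (R3‖R_L) = 51.43 kΩ, so V_A = 32.7 × 51.43/113.2 = 14.85 V.
Then V_B = V_A × (R3‖R_L)/(R2 + R3‖R_L) = 14.85 × 49.23/51.43 = 14.2 V.

V ≈ 14.2 V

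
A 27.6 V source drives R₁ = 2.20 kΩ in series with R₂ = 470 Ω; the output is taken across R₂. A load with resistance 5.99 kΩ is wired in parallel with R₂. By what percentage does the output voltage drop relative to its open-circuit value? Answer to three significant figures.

6.07 %

The divider's output (Thévenin) resistance is R₁‖R₂ = 387.3 Ω.
Fractional drop under load = R_th/(R_th + R_L) = 387.3 / (387.3 + 5990) = 0.06073.
So the output falls by 6.07 %.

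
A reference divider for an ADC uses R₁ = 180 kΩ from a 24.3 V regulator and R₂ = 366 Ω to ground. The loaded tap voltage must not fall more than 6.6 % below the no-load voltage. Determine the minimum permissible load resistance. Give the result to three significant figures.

R_L(min) ≈ 5.17 kΩ

Output resistance R_th = R₁‖R₂ = (180000 × 366)/180400 = 365.3 Ω.
The fractional drop is R_th/(R_th + R_L); requiring this ≤ 0.0660 gives R_L ≥ R_th(1/0.0660 − 1) = 365.3 × 14.15 = 5.17 kΩ.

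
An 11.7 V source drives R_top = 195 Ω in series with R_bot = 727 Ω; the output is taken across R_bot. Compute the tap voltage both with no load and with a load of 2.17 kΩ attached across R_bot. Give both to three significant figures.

Unloaded: 9.23 V; loaded: 8.62 V

Open-circuit: V = 11.7 × 727/(195 + 727) = 9.23 V.
With the load, R_bot becomes R_bot‖R_L = 544.6 Ω, so V = 11.7 × 544.6/739.6 = 8.62 V.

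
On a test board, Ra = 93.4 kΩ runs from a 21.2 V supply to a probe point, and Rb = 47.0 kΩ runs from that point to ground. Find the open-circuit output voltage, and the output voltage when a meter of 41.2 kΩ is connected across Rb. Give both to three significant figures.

Unloaded: 7.10 V; loaded: 4.03 V

Open-circuit: V = 21.2 × 47.0/(93.4 + 47.0) = 7.10 V.
With the load, Rb becomes Rb‖R_L = 21.95 kΩ, so V = 21.2 × 21.95/115.4 = 4.03 V.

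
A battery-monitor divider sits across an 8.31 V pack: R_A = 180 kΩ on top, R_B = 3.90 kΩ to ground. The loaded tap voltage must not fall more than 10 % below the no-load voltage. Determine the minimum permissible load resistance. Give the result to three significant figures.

R_L(min) ≈ 34.4 kΩ

Output resistance R_th = R_A‖R_B = (180 × 3.90)/183.9 = 3.817 kΩ.
The fractional drop is R_th/(R_th + R_L); requiring this ≤ 0.100 gives R_L ≥ R_th(1/0.100 − 1) = 3.817 × 9.000 = 34.4 kΩ.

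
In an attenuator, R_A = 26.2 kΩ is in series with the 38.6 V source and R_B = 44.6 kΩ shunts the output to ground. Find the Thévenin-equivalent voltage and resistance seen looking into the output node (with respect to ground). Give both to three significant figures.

V_th = 24.3 V, R_th = 16.5 kΩ

V_th is the open-circuit tap voltage: 38.6 × 44.6/(26.2 + 44.6) = 24.3 V.
With the supply zeroed, R_A and R_B appear in parallel from the tap: R_th = R_A‖R_B = (26.2 × 44.6)/70.80 = 16.5 kΩ.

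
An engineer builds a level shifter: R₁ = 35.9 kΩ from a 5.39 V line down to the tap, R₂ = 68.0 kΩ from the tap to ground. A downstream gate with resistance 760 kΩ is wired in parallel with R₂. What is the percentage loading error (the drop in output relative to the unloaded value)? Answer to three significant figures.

The divider's output (Thévenin) resistance is R₁‖R₂ = 23.50 kΩ.
Fractional drop under load = R_th/(R_th + R_L) = 23.50 / (23.50 + 760) = 0.02999.
So the output falls by 3.00 %.

3.00 %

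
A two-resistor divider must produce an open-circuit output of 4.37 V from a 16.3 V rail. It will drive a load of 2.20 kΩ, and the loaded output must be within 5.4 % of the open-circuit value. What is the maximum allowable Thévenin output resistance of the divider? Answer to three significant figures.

R_th ≤ 126 Ω

Loading drop = R_th/(R_th + R_L) ≤ 0.0540, so R_th ≤ R_L · ε/(1−ε) = 2.20 kΩ × 0.0540/0.9460 = 126 Ω.
(Any R1, R2 with R2/(R1+R2) = 0.268 and R1‖R2 ≤ 126 Ω will meet the spec.)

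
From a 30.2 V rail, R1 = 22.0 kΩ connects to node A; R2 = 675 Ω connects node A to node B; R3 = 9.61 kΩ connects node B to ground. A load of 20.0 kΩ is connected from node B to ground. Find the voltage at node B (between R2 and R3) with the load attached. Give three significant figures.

At node B, R3 is in parallel with the load: R3‖R_L = 6491 Ω.
Below node A the resistance is R2 + (R3‖R_L) = 7166 Ω, so V_A = 30.2 × 7166/29170 = 7.420 V.
Then V_B = V_A × (R3‖R_L)/(R2 + R3‖R_L) = 7.420 × 6491/7166 = 6.72 V.

V ≈ 6.72 V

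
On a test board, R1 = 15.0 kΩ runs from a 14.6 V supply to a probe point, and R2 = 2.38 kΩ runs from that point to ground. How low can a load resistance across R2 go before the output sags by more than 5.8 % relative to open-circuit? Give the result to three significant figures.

Output resistance R_th = R1‖R2 = (15.0 × 2.38)/17.38 = 2.054 kΩ.
The fractional drop is R_th/(R_th + R_L); requiring this ≤ 0.0580 gives R_L ≥ R_th(1/0.0580 − 1) = 2.054 × 16.24 = 33.4 kΩ.

R_L(min) ≈ 33.4 kΩ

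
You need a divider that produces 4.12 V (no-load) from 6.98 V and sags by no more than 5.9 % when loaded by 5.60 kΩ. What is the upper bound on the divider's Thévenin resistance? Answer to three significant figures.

Loading drop = R_th/(R_th + R_L) ≤ 0.0590, so R_th ≤ R_L · ε/(1−ε) = 5.60 kΩ × 0.0590/0.9410 = 351 Ω.

R_th ≤ 351 Ω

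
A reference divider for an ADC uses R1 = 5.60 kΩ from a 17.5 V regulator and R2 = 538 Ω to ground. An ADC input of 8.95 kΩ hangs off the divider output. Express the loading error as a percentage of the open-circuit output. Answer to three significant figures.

5.20 %

The divider's output (Thévenin) resistance is R1‖R2 = 490.8 Ω.
Fractional drop under load = R_th/(R_th + R_L) = 490.8 / (490.8 + 8950) = 0.05199.
So the output falls by 5.20 %.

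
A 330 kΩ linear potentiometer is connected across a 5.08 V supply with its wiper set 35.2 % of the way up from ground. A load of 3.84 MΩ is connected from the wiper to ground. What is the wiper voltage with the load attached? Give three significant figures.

The wiper splits the pot into (1−α)R = 213.8 kΩ above and αR = 116.2 kΩ below.
Lower section ‖ load = 112.7 kΩ.
V_wiper = 5.08 × 112.7/(213.8 + 112.7) = 1.75 V.

V ≈ 1.75 V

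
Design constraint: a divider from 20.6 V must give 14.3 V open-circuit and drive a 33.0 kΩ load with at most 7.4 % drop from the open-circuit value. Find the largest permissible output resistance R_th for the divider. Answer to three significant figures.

Loading drop = R_th/(R_th + R_L) ≤ 0.0740, so R_th ≤ R_L · ε/(1−ε) = 33.0 kΩ × 0.0740/0.9260 = 2.64 kΩ.
(Any R1, R2 with R2/(R1+R2) = 0.694 and R1‖R2 ≤ 2.64 kΩ will meet the spec.)

R_th ≤ 2.64 kΩ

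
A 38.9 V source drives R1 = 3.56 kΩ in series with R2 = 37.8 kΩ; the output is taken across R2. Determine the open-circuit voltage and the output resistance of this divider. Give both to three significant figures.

V_th = 35.6 V, R_th = 3.25 kΩ

V_th is the open-circuit tap voltage: 38.9 × 37.8/(3.56 + 37.8) = 35.6 V.
With the supply zeroed, R1 and R2 appear in parallel from the tap: R_th = R1‖R2 = (3.56 × 37.8)/41.36 = 3.25 kΩ.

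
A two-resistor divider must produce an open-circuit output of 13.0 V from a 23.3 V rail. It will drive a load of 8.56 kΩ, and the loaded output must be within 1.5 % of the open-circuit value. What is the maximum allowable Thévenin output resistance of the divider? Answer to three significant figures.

R_th ≤ 130 Ω

Loading drop = R_th/(R_th + R_L) ≤ 0.0150, so R_th ≤ R_L · ε/(1−ε) = 8.56 kΩ × 0.0150/0.9850 = 130 Ω.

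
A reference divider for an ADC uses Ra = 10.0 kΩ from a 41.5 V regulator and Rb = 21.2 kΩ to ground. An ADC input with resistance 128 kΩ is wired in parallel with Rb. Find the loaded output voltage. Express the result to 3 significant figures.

V_out ≈ 26.8 V

The load sits in parallel with Rb: Rb‖R_L = (21.2 × 128) / (21.2 + 128) = 18.19 kΩ.
V_out = 41.5 × 18.19 / (10.0 + 18.19) = 41.5 × 18.19/28.19 = 26.8 V.
(Unloaded it would have been 28.2 V.)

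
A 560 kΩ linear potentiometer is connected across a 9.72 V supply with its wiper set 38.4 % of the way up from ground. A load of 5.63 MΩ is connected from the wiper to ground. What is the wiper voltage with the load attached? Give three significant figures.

The wiper splits the pot into (1−α)R = 345.0 kΩ above and αR = 215.0 kΩ below.
Lower section ‖ load = 207.1 kΩ.
V_wiper = 9.72 × 207.1/(345.0 + 207.1) = 3.65 V.

V ≈ 3.65 V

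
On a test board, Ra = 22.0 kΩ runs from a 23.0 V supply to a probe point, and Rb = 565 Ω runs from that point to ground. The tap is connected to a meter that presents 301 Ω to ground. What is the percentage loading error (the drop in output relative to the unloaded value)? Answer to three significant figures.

64.7 %

Unloaded V = 23.0 × 565/22560 = 0.5759 V.
Loaded: Rb‖R_L = 196.4 Ω, giving V = 23.0 × 196.4/22200 = 0.2035 V.
Drop = (0.5759 − 0.2035) / 0.5759 = 64.7 %.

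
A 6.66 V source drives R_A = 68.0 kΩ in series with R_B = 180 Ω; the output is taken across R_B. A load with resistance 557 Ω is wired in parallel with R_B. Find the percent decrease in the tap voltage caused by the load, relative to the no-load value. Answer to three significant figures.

The divider's output (Thévenin) resistance is R_A‖R_B = 179.5 Ω.
Fractional drop under load = R_th/(R_th + R_L) = 179.5 / (179.5 + 557) = 0.2437.
So the output falls by 24.4 %.

24.4 %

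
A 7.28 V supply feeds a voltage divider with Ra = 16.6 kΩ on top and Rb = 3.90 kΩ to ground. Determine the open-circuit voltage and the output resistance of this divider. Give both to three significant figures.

V_th is the open-circuit tap voltage: 7.28 × 3.90/(16.6 + 3.90) = 1.38 V.
With the supply zeroed, Ra and Rb appear in parallel from the tap: R_th = Ra‖Rb = (16.6 × 3.90)/20.50 = 3.16 kΩ.

V_th = 1.38 V, R_th = 3.16 kΩ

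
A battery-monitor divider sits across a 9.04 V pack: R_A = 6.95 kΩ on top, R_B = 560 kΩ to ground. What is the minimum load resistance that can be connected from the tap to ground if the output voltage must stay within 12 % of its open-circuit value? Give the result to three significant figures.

Output resistance R_th = R_A‖R_B = (6.95 × 560)/567.0 = 6.865 kΩ.
The fractional drop is R_th/(R_th + R_L); requiring this ≤ 0.120 gives R_L ≥ R_th(1/0.120 − 1) = 6.865 × 7.333 = 50.3 kΩ.

R_L(min) ≈ 50.3 kΩ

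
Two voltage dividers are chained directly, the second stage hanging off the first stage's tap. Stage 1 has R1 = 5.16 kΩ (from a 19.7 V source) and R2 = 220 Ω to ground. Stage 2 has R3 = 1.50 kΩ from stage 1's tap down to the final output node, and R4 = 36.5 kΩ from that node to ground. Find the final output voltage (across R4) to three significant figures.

V_out ≈ 0.770 V

Stage 2 presents R3+R4 = 38000 Ω as a load on stage 1's tap.
Stage 1's lower leg becomes R2‖(R3+R4) = 218.7 Ω, so V_mid = 19.7 × 218.7/5379 = 0.8011 V.
Stage 2 is itself unloaded: V_out = V_mid × R4/(R3+R4) = 0.8011 × 36500/38000 = 0.770 V.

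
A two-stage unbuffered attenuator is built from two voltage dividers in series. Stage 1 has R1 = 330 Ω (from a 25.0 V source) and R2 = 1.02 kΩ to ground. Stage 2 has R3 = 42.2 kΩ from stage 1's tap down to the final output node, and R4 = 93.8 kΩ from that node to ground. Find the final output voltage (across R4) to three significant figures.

Stage 2 presents R3+R4 = 136000 Ω as a load on stage 1's tap.
Stage 1's lower leg becomes R2‖(R3+R4) = 1012 Ω, so V_mid = 25.0 × 1012/1342 = 18.85 V.
Stage 2 is itself unloaded: V_out = V_mid × R4/(R3+R4) = 18.85 × 93800/136000 = 13.0 V.

V_out ≈ 13.0 V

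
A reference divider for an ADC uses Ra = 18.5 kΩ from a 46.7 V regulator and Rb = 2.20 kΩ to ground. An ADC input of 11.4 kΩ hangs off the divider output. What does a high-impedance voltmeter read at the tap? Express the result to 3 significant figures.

The load sits in parallel with Rb: Rb‖R_L = (2.20 × 11.4) / (2.20 + 11.4) = 1.844 kΩ.
V_out = 46.7 × 1.844 / (18.5 + 1.844) = 46.7 × 1.844/20.34 = 4.23 V.

V_out ≈ 4.23 V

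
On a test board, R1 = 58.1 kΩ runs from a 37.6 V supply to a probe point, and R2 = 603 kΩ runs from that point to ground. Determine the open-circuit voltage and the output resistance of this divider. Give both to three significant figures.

V_th = 34.3 V, R_th = 53.0 kΩ

V_th is the open-circuit tap voltage: 37.6 × 603/(58.1 + 603) = 34.3 V.
With the supply zeroed, R1 and R2 appear in parallel from the tap: R_th = R1‖R2 = (58.1 × 603)/661.1 = 53.0 kΩ.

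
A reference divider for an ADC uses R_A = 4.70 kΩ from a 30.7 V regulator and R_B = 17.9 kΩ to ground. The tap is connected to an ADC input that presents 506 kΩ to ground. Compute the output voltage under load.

The load sits in parallel with R_B: R_B‖R_L = (17.9 × 506) / (17.9 + 506) = 17.29 kΩ.
V_out = 30.7 × 17.29 / (4.70 + 17.29) = 30.7 × 17.29/21.99 = 24.1 V.
(Unloaded it would have been 24.3 V.)

V_out ≈ 24.1 V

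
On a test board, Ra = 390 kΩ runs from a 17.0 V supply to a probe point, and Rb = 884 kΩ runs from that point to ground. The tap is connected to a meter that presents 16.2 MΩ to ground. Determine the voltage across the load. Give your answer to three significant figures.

V_out ≈ 11.6 V

The load sits in parallel with Rb: Rb‖R_L = (884 × 16200) / (884 + 16200) = 838.3 kΩ.
V_out = 17.0 × 838.3 / (390 + 838.3) = 17.0 × 838.3/1228 = 11.6 V.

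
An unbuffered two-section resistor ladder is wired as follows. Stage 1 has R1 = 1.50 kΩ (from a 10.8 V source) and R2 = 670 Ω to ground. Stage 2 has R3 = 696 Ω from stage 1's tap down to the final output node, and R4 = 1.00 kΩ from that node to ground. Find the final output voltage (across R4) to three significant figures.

V_out ≈ 1.54 V

Stage 2 presents R3+R4 = 1696 Ω as a load on stage 1's tap.
Stage 1's lower leg becomes R2‖(R3+R4) = 480.3 Ω, so V_mid = 10.8 × 480.3/1980 = 2.619 V.
Stage 2 is itself unloaded: V_out = V_mid × R4/(R3+R4) = 2.619 × 1000/1696 = 1.54 V.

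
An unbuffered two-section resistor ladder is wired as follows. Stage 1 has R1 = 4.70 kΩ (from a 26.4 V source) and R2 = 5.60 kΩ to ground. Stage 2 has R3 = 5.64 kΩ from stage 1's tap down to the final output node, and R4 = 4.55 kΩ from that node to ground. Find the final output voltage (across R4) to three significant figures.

Stage 2 presents R3+R4 = 10.19 kΩ as a load on stage 1's tap.
Stage 1's lower leg becomes R2‖(R3+R4) = 3.614 kΩ, so V_mid = 26.4 × 3.614/8.314 = 11.48 V.
Stage 2 is itself unloaded: V_out = V_mid × R4/(R3+R4) = 11.48 × 4.55/10.19 = 5.12 V.

V_out ≈ 5.12 V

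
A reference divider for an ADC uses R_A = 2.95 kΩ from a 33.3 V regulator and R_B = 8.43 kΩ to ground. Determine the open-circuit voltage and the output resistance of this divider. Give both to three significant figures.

V_th = 24.7 V, R_th = 2.19 kΩ

V_th is the open-circuit tap voltage: 33.3 × 8.43/(2.95 + 8.43) = 24.7 V.
With the supply zeroed, R_A and R_B appear in parallel from the tap: R_th = R_A‖R_B = (2.95 × 8.43)/11.38 = 2.19 kΩ.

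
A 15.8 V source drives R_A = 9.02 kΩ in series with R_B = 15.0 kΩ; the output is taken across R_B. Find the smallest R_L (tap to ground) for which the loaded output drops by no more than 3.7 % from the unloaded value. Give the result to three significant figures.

R_L(min) ≈ 147 kΩ

Output resistance R_th = R_A‖R_B = (9.02 × 15.0)/24.02 = 5.633 kΩ.
The fractional drop is R_th/(R_th + R_L); requiring this ≤ 0.0370 gives R_L ≥ R_th(1/0.0370 − 1) = 5.633 × 26.03 = 147 kΩ.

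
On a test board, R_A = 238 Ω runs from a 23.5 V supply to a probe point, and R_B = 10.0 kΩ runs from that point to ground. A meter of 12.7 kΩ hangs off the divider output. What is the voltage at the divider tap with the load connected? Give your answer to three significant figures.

The load sits in parallel with R_B: R_B‖R_L = (10000 × 12700) / (10000 + 12700) = 5595 Ω.
V_out = 23.5 × 5595 / (238 + 5595) = 23.5 × 5595/5833 = 22.5 V.

V_out ≈ 22.5 V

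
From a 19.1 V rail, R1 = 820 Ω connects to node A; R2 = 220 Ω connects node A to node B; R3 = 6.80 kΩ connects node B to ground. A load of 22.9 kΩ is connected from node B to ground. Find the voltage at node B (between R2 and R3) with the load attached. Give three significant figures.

V ≈ 15.9 V

At node B, R3 is in parallel with the load: R3‖R_L = 5243 Ω.
Below node A the resistance is R2 + (R3‖R_L) = 5463 Ω, so V_A = 19.1 × 5463/6283 = 16.61 V.
Then V_B = V_A × (R3‖R_L)/(R2 + R3‖R_L) = 16.61 × 5243/5463 = 15.9 V.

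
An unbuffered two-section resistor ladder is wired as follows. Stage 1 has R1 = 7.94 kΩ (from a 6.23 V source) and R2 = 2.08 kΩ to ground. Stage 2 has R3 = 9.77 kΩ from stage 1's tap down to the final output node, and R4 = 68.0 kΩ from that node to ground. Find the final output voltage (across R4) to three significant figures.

Stage 2 presents R3+R4 = 77.77 kΩ as a load on stage 1's tap.
Stage 1's lower leg becomes R2‖(R3+R4) = 2.026 kΩ, so V_mid = 6.23 × 2.026/9.966 = 1.266 V.
Stage 2 is itself unloaded: V_out = V_mid × R4/(R3+R4) = 1.266 × 68.0/77.77 = 1.11 V.

V_out ≈ 1.11 V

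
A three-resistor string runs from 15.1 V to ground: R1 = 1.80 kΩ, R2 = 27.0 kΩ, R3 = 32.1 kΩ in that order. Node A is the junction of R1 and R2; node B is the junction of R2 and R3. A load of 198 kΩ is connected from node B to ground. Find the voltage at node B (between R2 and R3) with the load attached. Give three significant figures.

At node B, R3 is in parallel with the load: R3‖R_L = 27.62 kΩ.
Below node A the resistance is R2 + (R3‖R_L) = 54.62 kΩ, so V_A = 15.1 × 54.62/56.42 = 14.62 V.
Then V_B = V_A × (R3‖R_L)/(R2 + R3‖R_L) = 14.62 × 27.62/54.62 = 7.39 V.

V ≈ 7.39 V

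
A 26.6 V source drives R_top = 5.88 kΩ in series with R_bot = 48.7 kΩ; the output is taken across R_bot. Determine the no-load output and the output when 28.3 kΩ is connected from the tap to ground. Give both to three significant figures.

Unloaded: 23.7 V; loaded: 20.0 V

Open-circuit: V = 26.6 × 48.7/(5.88 + 48.7) = 23.7 V.
With the load, R_bot becomes R_bot‖R_L = 17.90 kΩ, so V = 26.6 × 17.90/23.78 = 20.0 V.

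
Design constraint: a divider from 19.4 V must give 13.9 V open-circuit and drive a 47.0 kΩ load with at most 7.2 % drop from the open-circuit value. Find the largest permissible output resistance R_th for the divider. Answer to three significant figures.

R_th ≤ 3.65 kΩ

Loading drop = R_th/(R_th + R_L) ≤ 0.0720, so R_th ≤ R_L · ε/(1−ε) = 47.0 kΩ × 0.0720/0.9280 = 3.65 kΩ.
(Any R1, R2 with R2/(R1+R2) = 0.716 and R1‖R2 ≤ 3.65 kΩ will meet the spec.)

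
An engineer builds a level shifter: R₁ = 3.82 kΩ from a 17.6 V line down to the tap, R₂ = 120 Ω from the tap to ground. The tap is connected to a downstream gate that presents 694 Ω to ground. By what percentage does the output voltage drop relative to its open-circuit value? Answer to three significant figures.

Unloaded V = 17.6 × 120/3940 = 0.53604 V.
Loaded: R₂‖R_L = 102.3 Ω, giving V = 17.6 × 102.3/3922 = 0.45908 V.
Drop = (0.53604 − 0.45908) / 0.53604 = 14.4 %.

14.4 %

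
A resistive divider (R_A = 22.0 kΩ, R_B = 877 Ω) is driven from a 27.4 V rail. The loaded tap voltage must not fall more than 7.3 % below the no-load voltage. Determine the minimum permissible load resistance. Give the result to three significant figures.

R_L(min) ≈ 10.7 kΩ

Output resistance R_th = R_A‖R_B = (22000 × 877)/22880 = 843.4 Ω.
The fractional drop is R_th/(R_th + R_L); requiring this ≤ 0.0730 gives R_L ≥ R_th(1/0.0730 − 1) = 843.4 × 12.70 = 10.7 kΩ.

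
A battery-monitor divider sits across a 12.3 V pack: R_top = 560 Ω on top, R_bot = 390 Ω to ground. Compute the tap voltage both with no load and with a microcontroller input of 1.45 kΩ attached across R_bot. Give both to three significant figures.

Open-circuit: V = 12.3 × 390/(560 + 390) = 5.05 V.
With the load, R_bot becomes R_bot‖R_L = 307.3 Ω, so V = 12.3 × 307.3/867.3 = 4.36 V.

Unloaded: 5.05 V; loaded: 4.36 V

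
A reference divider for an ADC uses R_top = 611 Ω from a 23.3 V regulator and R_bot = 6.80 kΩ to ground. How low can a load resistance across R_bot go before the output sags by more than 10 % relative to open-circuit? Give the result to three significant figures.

R_L(min) ≈ 5.05 kΩ

Output resistance R_th = R_top‖R_bot = (611 × 6800)/7411 = 560.6 Ω.
The fractional drop is R_th/(R_th + R_L); requiring this ≤ 0.100 gives R_L ≥ R_th(1/0.100 − 1) = 560.6 × 9.000 = 5.05 kΩ.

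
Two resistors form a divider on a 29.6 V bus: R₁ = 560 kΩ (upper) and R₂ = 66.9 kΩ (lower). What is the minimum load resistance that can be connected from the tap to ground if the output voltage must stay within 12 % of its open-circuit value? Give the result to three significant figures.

R_L(min) ≈ 438 kΩ

Output resistance R_th = R₁‖R₂ = (560 × 66.9)/626.9 = 59.76 kΩ.
The fractional drop is R_th/(R_th + R_L); requiring this ≤ 0.120 gives R_L ≥ R_th(1/0.120 − 1) = 59.76 × 7.333 = 438 kΩ.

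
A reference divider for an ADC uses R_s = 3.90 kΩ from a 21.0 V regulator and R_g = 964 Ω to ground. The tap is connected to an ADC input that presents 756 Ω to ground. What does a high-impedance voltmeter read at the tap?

V_out ≈ 2.06 V

The load sits in parallel with R_g: R_g‖R_L = (964 × 756) / (964 + 756) = 423.7 Ω.
V_out = 21.0 × 423.7 / (3900 + 423.7) = 21.0 × 423.7/4324 = 2.06 V.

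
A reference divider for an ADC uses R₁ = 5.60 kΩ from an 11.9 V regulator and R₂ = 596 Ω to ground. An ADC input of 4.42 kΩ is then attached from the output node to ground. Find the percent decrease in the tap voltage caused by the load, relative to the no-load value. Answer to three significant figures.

10.9 %

The divider's output (Thévenin) resistance is R₁‖R₂ = 538.7 Ω.
Fractional drop under load = R_th/(R_th + R_L) = 538.7 / (538.7 + 4420) = 0.1086.
So the output falls by 10.9 %.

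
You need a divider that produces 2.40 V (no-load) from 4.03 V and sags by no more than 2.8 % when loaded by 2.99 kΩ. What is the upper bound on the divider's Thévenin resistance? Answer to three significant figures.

R_th ≤ 86.1 Ω

Loading drop = R_th/(R_th + R_L) ≤ 0.0280, so R_th ≤ R_L · ε/(1−ε) = 2.99 kΩ × 0.0280/0.9720 = 86.1 Ω.
(Any R1, R2 with R2/(R1+R2) = 0.596 and R1‖R2 ≤ 86.1 Ω will meet the spec.)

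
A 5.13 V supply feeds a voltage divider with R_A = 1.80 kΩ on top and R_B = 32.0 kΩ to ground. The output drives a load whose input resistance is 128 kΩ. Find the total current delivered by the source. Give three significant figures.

I ≈ 0.187 mA

R_B‖R_L = 25.60 kΩ, so the source sees R_A + R_B‖R_L = 27.40 kΩ.
I = 5.13 V / 27.40 kΩ = 0.187 mA.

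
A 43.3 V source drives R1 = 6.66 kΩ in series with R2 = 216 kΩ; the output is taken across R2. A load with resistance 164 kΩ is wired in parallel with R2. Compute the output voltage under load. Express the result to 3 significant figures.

The load sits in parallel with R2: R2‖R_L = (216 × 164) / (216 + 164) = 93.22 kΩ.
V_out = 43.3 × 93.22 / (6.66 + 93.22) = 43.3 × 93.22/99.88 = 40.4 V.

V_out ≈ 40.4 V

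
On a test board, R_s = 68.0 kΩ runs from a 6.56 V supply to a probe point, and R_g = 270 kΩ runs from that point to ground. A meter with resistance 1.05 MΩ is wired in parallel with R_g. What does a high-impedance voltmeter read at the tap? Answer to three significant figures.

V_out ≈ 4.98 V

The load sits in parallel with R_g: R_g‖R_L = (270 × 1050) / (270 + 1050) = 214.8 kΩ.
V_out = 6.56 × 214.8 / (68.0 + 214.8) = 6.56 × 214.8/282.8 = 4.98 V.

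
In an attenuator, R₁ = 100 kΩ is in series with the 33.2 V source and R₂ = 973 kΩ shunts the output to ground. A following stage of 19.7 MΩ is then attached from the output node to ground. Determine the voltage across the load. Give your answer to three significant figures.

The load sits in parallel with R₂: R₂‖R_L = (973 × 19700) / (973 + 19700) = 927.2 kΩ.
V_out = 33.2 × 927.2 / (100 + 927.2) = 33.2 × 927.2/1027 = 30.0 V.

V_out ≈ 30.0 V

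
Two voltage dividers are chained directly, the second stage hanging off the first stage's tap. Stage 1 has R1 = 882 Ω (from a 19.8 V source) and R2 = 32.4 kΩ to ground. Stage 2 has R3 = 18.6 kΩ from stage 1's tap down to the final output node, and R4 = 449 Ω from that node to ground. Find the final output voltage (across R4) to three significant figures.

Stage 2 presents R3+R4 = 19050 Ω as a load on stage 1's tap.
Stage 1's lower leg becomes R2‖(R3+R4) = 12000 Ω, so V_mid = 19.8 × 12000/12880 = 18.44 V.
Stage 2 is itself unloaded: V_out = V_mid × R4/(R3+R4) = 18.44 × 449/19050 = 0.435 V.

V_out ≈ 0.435 V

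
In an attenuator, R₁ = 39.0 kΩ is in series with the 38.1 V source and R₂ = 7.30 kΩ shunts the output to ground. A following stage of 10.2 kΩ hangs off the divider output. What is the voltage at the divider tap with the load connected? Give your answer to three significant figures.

The load sits in parallel with R₂: R₂‖R_L = (7.30 × 10.2) / (7.30 + 10.2) = 4.255 kΩ.
V_out = 38.1 × 4.255 / (39.0 + 4.255) = 38.1 × 4.255/43.25 = 3.75 V.
(Unloaded it would have been 6.01 V.)

V_out ≈ 3.75 V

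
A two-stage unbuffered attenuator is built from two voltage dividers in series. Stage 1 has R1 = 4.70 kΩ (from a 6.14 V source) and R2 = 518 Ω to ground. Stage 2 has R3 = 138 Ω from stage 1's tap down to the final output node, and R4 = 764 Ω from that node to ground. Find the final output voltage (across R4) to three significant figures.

V_out ≈ 0.340 V

Stage 2 presents R3+R4 = 902.0 Ω as a load on stage 1's tap.
Stage 1's lower leg becomes R2‖(R3+R4) = 329.0 Ω, so V_mid = 6.14 × 329.0/5029 = 0.4017 V.
Stage 2 is itself unloaded: V_out = V_mid × R4/(R3+R4) = 0.4017 × 764/902.0 = 0.340 V.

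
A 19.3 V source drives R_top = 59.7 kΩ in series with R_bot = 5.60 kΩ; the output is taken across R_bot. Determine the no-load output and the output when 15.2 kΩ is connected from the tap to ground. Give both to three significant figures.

Unloaded: 1.66 V; loaded: 1.24 V

Open-circuit: V = 19.3 × 5.60/(59.7 + 5.60) = 1.66 V.
With the load, R_bot becomes R_bot‖R_L = 4.092 kΩ, so V = 19.3 × 4.092/63.79 = 1.24 V.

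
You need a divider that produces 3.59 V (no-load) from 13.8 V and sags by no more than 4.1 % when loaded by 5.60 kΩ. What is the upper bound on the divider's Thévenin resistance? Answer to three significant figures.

R_th ≤ 239 Ω

Loading drop = R_th/(R_th + R_L) ≤ 0.0410, so R_th ≤ R_L · ε/(1−ε) = 5.60 kΩ × 0.0410/0.9590 = 239 Ω.
(Any R1, R2 with R2/(R1+R2) = 0.260 and R1‖R2 ≤ 239 Ω will meet the spec.)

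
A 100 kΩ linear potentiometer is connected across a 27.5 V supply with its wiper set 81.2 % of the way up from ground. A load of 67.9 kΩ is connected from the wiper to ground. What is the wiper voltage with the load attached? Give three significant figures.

V ≈ 18.2 V

The wiper splits the pot into (1−α)R = 18.80 kΩ above and αR = 81.20 kΩ below.
Lower section ‖ load = 36.98 kΩ.
V_wiper = 27.5 × 36.98/(18.80 + 36.98) = 18.2 V.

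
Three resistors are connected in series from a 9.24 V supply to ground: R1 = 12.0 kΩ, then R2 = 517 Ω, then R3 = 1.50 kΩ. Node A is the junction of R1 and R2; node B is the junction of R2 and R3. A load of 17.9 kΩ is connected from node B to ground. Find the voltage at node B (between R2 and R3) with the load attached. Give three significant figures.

At node B, R3 is in parallel with the load: R3‖R_L = 1384 Ω.
Below node A the resistance is R2 + (R3‖R_L) = 1901 Ω, so V_A = 9.24 × 1901/13900 = 1.264 V.
Then V_B = V_A × (R3‖R_L)/(R2 + R3‖R_L) = 1.264 × 1384/1901 = 0.920 V.

V ≈ 0.920 V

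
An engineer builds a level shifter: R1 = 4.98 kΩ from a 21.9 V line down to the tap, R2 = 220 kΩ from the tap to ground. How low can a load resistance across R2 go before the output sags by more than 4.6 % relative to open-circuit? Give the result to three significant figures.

Output resistance R_th = R1‖R2 = (4.98 × 220)/225.0 = 4.870 kΩ.
The fractional drop is R_th/(R_th + R_L); requiring this ≤ 0.0460 gives R_L ≥ R_th(1/0.0460 − 1) = 4.870 × 20.74 = 101 kΩ.

R_L(min) ≈ 101 kΩ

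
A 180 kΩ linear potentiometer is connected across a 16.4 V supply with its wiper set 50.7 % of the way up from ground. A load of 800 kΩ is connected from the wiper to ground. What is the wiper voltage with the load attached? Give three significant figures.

The wiper splits the pot into (1−α)R = 88.74 kΩ above and αR = 91.26 kΩ below.
Lower section ‖ load = 81.92 kΩ.
V_wiper = 16.4 × 81.92/(88.74 + 81.92) = 7.87 V.

V ≈ 7.87 V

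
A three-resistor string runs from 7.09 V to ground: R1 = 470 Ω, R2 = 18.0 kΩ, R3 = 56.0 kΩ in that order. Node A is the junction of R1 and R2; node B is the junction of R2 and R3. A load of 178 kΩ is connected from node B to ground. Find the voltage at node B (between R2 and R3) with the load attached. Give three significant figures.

V ≈ 4.95 V

At node B, R3 is in parallel with the load: R3‖R_L = 42600 Ω.
Below node A the resistance is R2 + (R3‖R_L) = 60600 Ω, so V_A = 7.09 × 60600/61070 = 7.035 V.
Then V_B = V_A × (R3‖R_L)/(R2 + R3‖R_L) = 7.035 × 42600/60600 = 4.95 V.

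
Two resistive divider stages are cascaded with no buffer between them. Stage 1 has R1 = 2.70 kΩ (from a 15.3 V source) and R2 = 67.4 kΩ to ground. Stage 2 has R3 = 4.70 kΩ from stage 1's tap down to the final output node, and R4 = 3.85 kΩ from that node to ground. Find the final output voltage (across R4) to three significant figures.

V_out ≈ 5.08 V

Stage 2 presents R3+R4 = 8.550 kΩ as a load on stage 1's tap.
Stage 1's lower leg becomes R2‖(R3+R4) = 7.587 kΩ, so V_mid = 15.3 × 7.587/10.29 = 11.28 V.
Stage 2 is itself unloaded: V_out = V_mid × R4/(R3+R4) = 11.28 × 3.85/8.550 = 5.08 V.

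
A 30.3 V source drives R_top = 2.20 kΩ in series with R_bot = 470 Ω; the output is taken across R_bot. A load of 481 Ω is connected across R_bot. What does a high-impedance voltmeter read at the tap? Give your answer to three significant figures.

The load sits in parallel with R_bot: R_bot‖R_L = (470 × 481) / (470 + 481) = 237.7 Ω.
V_out = 30.3 × 237.7 / (2200 + 237.7) = 30.3 × 237.7/2438 = 2.95 V.

V_out ≈ 2.95 V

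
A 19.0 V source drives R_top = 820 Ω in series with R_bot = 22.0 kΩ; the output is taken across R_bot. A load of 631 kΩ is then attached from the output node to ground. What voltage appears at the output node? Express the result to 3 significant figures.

The load sits in parallel with R_bot: R_bot‖R_L = (22000 × 631000) / (22000 + 631000) = 21260 Ω.
V_out = 19.0 × 21260 / (820 + 21260) = 19.0 × 21260/22080 = 18.3 V.

V_out ≈ 18.3 V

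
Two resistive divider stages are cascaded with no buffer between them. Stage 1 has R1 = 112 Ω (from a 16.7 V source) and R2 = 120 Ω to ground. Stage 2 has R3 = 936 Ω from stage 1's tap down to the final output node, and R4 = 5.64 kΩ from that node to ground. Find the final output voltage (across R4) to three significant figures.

Stage 2 presents R3+R4 = 6576 Ω as a load on stage 1's tap.
Stage 1's lower leg becomes R2‖(R3+R4) = 117.8 Ω, so V_mid = 16.7 × 117.8/229.8 = 8.562 V.
Stage 2 is itself unloaded: V_out = V_mid × R4/(R3+R4) = 8.562 × 5640/6576 = 7.34 V.

V_out ≈ 7.34 V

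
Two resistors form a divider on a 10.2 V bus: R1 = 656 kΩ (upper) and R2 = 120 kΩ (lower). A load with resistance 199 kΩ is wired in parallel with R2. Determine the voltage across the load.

V_out ≈ 1.04 V

The load sits in parallel with R2: R2‖R_L = (120 × 199) / (120 + 199) = 74.86 kΩ.
V_out = 10.2 × 74.86 / (656 + 74.86) = 10.2 × 74.86/730.9 = 1.04 V.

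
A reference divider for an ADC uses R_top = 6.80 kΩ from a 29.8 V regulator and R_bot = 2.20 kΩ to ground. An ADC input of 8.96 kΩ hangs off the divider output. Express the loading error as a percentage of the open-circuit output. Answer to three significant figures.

The divider's output (Thévenin) resistance is R_top‖R_bot = 1.662 kΩ.
Fractional drop under load = R_th/(R_th + R_L) = 1.662 / (1.662 + 8.96) = 0.1565.
So the output falls by 15.6 %.

15.6 %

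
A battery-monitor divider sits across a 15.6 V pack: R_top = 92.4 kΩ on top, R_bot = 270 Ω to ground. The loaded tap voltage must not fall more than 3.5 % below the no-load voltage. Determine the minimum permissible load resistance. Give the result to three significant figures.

Output resistance R_th = R_top‖R_bot = (92400 × 270)/92670 = 269.2 Ω.
The fractional drop is R_th/(R_th + R_L); requiring this ≤ 0.0350 gives R_L ≥ R_th(1/0.0350 − 1) = 269.2 × 27.57 = 7.42 kΩ.

R_L(min) ≈ 7.42 kΩ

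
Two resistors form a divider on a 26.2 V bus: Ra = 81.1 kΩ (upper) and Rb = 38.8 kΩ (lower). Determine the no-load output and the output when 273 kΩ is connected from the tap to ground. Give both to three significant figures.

Open-circuit: V = 26.2 × 38.8/(81.1 + 38.8) = 8.48 V.
With the load, Rb becomes Rb‖R_L = 33.97 kΩ, so V = 26.2 × 33.97/115.1 = 7.73 V.

Unloaded: 8.48 V; loaded: 7.73 V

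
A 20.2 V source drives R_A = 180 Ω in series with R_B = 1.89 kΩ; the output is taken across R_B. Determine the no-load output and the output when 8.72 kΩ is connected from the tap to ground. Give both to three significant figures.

Unloaded: 18.4 V; loaded: 18.1 V

Open-circuit: V = 20.2 × 1890/(180 + 1890) = 18.4 V.
With the load, R_B becomes R_B‖R_L = 1553 Ω, so V = 20.2 × 1553/1733 = 18.1 V.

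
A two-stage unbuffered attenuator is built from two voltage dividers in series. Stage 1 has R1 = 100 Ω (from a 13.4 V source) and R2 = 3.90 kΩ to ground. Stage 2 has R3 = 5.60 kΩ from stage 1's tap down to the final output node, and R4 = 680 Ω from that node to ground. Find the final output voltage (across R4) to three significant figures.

V_out ≈ 1.39 V

Stage 2 presents R3+R4 = 6280 Ω as a load on stage 1's tap.
Stage 1's lower leg becomes R2‖(R3+R4) = 2406 Ω, so V_mid = 13.4 × 2406/2506 = 12.87 V.
Stage 2 is itself unloaded: V_out = V_mid × R4/(R3+R4) = 12.87 × 680/6280 = 1.39 V.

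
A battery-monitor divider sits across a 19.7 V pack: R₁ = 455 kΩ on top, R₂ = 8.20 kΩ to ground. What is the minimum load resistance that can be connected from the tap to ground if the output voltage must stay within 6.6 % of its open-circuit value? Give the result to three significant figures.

Output resistance R_th = R₁‖R₂ = (455 × 8.20)/463.2 = 8.055 kΩ.
The fractional drop is R_th/(R_th + R_L); requiring this ≤ 0.0660 gives R_L ≥ R_th(1/0.0660 − 1) = 8.055 × 14.15 = 114 kΩ.

R_L(min) ≈ 114 kΩ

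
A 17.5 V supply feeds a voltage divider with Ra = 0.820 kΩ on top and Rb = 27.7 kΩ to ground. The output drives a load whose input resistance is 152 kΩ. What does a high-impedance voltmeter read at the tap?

V_out ≈ 16.9 V

The load sits in parallel with Rb: Rb‖R_L = (27700 × 152000) / (27700 + 152000) = 23430 Ω.
V_out = 17.5 × 23430 / (820 + 23430) = 17.5 × 23430/24250 = 16.9 V.
(Unloaded it would have been 17.0 V.)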